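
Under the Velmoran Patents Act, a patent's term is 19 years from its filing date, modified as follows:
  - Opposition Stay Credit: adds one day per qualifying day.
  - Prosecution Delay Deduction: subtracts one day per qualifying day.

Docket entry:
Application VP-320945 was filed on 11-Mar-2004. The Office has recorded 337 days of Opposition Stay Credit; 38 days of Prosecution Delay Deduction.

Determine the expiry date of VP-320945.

January 4, 2024

Base term: filing date + 19 years → 11 March 2023.
Opposition Stay Credit: +337 days → 11 February 2024.
Prosecution Delay Deduction: −38 days → 4 January 2024.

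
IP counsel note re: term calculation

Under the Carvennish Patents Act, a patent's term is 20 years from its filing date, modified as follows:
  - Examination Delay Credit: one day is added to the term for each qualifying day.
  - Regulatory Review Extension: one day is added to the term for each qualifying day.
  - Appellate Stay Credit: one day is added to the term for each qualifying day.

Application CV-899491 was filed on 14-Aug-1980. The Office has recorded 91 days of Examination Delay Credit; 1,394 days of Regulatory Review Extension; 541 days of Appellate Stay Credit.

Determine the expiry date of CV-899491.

2006-03-02

Base term: filing date + 20 years → 14 August 2000.
Examination Delay Credit: +91 days → 13 November 2000.
Regulatory Review Extension: +1394 days → 7 September 2004.
Appellate Stay Credit: +541 days → 2 March 2006.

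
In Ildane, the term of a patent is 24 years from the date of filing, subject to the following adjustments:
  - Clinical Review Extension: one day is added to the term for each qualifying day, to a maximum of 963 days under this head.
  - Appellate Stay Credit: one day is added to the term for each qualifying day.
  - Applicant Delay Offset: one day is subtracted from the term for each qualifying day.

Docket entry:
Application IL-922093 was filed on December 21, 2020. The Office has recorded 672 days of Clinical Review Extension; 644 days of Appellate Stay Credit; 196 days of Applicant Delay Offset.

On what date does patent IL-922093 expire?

Base term: filing date + 24 years → 21 December 2044.
Clinical Review Extension: 672 days (within the 963-day cap) → +672 days → 24 October 2046.
Appellate Stay Credit: +644 days → 29 July 2048.
Applicant Delay Offset: −196 days → 15 January 2048.

2048-01-15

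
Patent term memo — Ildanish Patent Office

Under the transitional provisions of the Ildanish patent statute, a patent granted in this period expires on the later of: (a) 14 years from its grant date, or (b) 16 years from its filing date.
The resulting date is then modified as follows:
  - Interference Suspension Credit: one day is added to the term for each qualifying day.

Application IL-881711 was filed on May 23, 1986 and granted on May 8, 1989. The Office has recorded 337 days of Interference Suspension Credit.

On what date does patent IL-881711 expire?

(a) grant + 14 years → 8 May 2003.
(b) filing + 16 years → 23 May 2002.
Later of the two: 8 May 2003.
Interference Suspension Credit: +337 days → 9 April 2004.

2004-04-09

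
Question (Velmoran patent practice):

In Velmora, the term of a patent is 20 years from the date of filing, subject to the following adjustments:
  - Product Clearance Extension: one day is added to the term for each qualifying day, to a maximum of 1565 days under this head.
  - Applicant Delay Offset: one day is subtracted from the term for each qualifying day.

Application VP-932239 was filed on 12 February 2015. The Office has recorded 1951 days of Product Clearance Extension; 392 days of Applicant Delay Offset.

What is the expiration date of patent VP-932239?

2038-04-30

Base term: filing date + 20 years → 12 February 2035.
Product Clearance Extension: 1951 days claimed exceeds the 1565-day cap, so +1565 days → 27 May 2039.
Applicant Delay Offset: −392 days → 30 April 2038.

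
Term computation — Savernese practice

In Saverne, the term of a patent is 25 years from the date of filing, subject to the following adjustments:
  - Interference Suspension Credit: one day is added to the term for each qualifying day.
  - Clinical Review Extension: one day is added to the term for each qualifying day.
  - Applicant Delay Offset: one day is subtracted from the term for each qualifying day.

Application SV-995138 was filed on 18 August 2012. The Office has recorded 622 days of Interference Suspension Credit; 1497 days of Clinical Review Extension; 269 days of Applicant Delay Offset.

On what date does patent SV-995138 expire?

2042-09-11

Base term: filing date + 25 years → 18 August 2037.
Interference Suspension Credit: +622 days → 2 May 2039.
Clinical Review Extension: +1497 days → 7 June 2043.
Applicant Delay Offset: −269 days → 11 September 2042.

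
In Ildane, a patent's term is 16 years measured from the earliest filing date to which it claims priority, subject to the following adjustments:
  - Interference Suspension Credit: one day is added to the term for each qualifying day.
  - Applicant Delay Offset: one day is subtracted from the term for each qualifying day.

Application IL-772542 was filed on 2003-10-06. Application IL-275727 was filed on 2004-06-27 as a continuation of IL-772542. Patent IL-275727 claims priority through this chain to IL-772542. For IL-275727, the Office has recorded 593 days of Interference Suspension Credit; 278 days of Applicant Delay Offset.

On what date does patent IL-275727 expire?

August 16, 2020

Earliest priority filing: 6 October 2003.
Base term: 6 October 2003 + 16 years → 6 October 2019.
Interference Suspension Credit: +593 days → 21 May 2021.
Applicant Delay Offset: −278 days → 16 August 2020.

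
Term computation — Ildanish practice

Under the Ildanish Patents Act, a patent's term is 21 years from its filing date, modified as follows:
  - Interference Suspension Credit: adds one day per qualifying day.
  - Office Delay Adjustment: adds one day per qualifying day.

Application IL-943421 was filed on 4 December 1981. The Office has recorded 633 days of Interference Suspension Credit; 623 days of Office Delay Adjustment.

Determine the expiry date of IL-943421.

Base term: filing date + 21 years → 4 December 2002.
Interference Suspension Credit: +633 days → 28 August 2004.
Office Delay Adjustment: +623 days → 13 May 2006.

2006-05-13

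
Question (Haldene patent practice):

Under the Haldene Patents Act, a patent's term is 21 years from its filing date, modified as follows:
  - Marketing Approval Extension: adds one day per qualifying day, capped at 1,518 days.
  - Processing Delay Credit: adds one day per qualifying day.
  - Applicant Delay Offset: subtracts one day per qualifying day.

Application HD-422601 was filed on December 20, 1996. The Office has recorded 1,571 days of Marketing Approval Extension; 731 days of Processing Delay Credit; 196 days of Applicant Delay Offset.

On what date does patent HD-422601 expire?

2023-08-04

Base term: filing date + 21 years → 20 December 2017.
Marketing Approval Extension: 1571 days claimed exceeds the 1518-day cap, so +1518 days → 15 February 2022.
Processing Delay Credit: +731 days → 16 February 2024.
Applicant Delay Offset: −196 days → 4 August 2023.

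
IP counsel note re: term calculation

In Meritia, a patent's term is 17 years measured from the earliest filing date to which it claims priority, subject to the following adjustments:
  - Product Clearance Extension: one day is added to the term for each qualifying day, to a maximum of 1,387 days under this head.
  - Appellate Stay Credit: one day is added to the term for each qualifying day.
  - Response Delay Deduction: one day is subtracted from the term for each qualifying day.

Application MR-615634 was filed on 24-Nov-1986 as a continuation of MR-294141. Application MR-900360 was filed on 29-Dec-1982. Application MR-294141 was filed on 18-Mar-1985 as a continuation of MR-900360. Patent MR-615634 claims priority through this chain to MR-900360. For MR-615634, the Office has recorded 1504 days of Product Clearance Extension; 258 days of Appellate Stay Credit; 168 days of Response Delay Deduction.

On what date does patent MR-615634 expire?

Earliest priority filing: 29 December 1982.
Base term: 29 December 1982 + 17 years → 29 December 1999.
Product Clearance Extension: 1504 days claimed exceeds the 1387-day cap, so +1387 days → 16 October 2003.
Appellate Stay Credit: +258 days → 30 June 2004.
Response Delay Deduction: −168 days → 14 January 2004.

2004-01-14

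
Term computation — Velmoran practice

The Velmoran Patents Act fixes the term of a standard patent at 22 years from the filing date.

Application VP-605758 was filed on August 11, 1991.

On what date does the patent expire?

Filing date + 22 years → 11 August 2013.

August 11, 2013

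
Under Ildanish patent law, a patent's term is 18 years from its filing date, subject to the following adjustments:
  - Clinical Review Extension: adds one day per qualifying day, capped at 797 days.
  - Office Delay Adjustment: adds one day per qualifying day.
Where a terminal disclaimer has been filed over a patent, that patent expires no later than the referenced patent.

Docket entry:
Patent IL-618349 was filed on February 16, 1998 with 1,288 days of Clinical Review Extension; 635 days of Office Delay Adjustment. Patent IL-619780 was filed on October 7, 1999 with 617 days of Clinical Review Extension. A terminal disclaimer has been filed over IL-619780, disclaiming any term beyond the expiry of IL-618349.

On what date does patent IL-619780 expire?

June 16, 2019

Natural term of IL-619780:
  Base: filing + 18 years → 7 October 2017.
  Clinical Review Extension: 617 days (within the 797-day cap) → +617 days → 16 June 2019.
Expiry of referenced patent IL-618349:
  Base: filing + 18 years → 16 February 2016.
  Clinical Review Extension: 1288 days claimed exceeds the 797-day cap, so +797 days → 23 April 2018.
  Office Delay Adjustment: +635 days → 18 January 2020.
Terminal disclaimer: IL-619780 expires on the earlier of 16 June 2019 and 18 January 2020.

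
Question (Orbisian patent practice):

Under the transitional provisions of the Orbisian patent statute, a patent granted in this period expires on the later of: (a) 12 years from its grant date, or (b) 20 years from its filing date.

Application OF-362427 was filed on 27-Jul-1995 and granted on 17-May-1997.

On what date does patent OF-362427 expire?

(a) grant + 12 years → 17 May 2009.
(b) filing + 20 years → 27 July 2015.
Later of the two: 27 July 2015.

2015-07-27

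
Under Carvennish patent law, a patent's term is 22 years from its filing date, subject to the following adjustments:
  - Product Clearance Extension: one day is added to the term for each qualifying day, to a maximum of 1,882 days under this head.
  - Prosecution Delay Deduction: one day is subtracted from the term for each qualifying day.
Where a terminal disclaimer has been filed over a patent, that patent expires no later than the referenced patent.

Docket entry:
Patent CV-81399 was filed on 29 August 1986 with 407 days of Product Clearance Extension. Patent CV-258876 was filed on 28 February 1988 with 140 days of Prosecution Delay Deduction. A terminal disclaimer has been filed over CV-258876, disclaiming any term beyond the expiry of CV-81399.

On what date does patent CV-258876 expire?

2009-10-10

Natural term of CV-258876:
  Base: filing + 22 years → 28 February 2010.
  Prosecution Delay Deduction: −140 days → 11 October 2009.
Expiry of referenced patent CV-81399:
  Base: filing + 22 years → 29 August 2008.
  Product Clearance Extension: 407 days (within the 1882-day cap) → +407 days → 10 October 2009.
Terminal disclaimer: CV-258876 expires on the earlier of 11 October 2009 and 10 October 2009.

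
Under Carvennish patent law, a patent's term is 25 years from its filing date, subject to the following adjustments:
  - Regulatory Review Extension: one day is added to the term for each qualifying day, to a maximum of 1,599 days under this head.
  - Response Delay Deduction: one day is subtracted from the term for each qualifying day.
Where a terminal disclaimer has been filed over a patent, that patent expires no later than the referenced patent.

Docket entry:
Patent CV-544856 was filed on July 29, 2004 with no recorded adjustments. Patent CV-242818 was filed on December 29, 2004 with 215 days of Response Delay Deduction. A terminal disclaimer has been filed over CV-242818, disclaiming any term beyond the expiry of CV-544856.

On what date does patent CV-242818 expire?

May 28, 2029

Natural term of CV-242818:
  Base: filing + 25 years → 29 December 2029.
  Response Delay Deduction: −215 days → 28 May 2029.
Expiry of referenced patent CV-544856:
  Base: filing + 25 years → 29 July 2029.
Terminal disclaimer: CV-242818 expires on the earlier of 28 May 2029 and 29 July 2029.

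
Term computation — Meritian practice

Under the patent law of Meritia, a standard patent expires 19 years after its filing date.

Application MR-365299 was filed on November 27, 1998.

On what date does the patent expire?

Filing date + 19 years → 27 November 2017.

November 27, 2017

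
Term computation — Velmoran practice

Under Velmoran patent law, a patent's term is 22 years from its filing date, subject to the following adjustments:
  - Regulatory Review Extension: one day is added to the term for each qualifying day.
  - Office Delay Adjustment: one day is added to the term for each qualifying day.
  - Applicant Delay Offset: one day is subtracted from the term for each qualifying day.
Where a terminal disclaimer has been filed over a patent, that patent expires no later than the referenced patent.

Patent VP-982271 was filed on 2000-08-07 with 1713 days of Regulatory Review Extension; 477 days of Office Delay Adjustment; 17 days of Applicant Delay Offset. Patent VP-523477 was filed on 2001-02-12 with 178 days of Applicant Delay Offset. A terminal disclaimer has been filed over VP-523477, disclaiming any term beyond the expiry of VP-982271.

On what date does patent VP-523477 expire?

Natural term of VP-523477:
  Base: filing + 22 years → 12 February 2023.
  Applicant Delay Offset: −178 days → 18 August 2022.
Expiry of referenced patent VP-982271:
  Base: filing + 22 years → 7 August 2022.
  Regulatory Review Extension: +1713 days → 16 April 2027.
  Office Delay Adjustment: +477 days → 5 August 2028.
  Applicant Delay Offset: −17 days → 19 July 2028.
Terminal disclaimer: VP-523477 expires on the earlier of 18 August 2022 and 19 July 2028.

2022-08-18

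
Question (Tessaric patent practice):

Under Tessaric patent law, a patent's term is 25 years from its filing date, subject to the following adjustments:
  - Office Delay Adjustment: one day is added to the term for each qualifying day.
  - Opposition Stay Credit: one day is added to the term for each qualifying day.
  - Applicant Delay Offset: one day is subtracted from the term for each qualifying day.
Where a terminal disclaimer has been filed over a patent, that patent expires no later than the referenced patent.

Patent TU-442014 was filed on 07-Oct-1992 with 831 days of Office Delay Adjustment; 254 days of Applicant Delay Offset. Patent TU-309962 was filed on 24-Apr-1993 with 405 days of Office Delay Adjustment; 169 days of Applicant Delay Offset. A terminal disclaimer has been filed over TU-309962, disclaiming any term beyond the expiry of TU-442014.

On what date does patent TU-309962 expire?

Natural term of TU-309962:
  Base: filing + 25 years → 24 April 2018.
  Office Delay Adjustment: +405 days → 3 June 2019.
  Applicant Delay Offset: −169 days → 16 December 2018.
Expiry of referenced patent TU-442014:
  Base: filing + 25 years → 7 October 2017.
  Office Delay Adjustment: +831 days → 16 January 2020.
  Applicant Delay Offset: −254 days → 7 May 2019.
Terminal disclaimer: TU-309962 expires on the earlier of 16 December 2018 and 7 May 2019.

December 16, 2018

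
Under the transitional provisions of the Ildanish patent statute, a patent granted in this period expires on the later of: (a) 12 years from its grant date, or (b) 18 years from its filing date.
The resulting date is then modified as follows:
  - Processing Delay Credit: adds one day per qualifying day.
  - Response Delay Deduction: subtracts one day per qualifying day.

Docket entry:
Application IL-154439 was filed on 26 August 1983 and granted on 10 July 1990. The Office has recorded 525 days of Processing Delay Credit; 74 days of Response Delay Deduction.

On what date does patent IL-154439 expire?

October 4, 2003

(a) grant + 12 years → 10 July 2002.
(b) filing + 18 years → 26 August 2001.
Later of the two: 10 July 2002.
Processing Delay Credit: +525 days → 17 December 2003.
Response Delay Deduction: −74 days → 4 October 2003.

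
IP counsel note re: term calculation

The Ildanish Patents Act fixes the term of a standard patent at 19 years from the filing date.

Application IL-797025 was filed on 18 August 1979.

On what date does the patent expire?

1998-08-18

Filing date + 19 years → 18 August 1998.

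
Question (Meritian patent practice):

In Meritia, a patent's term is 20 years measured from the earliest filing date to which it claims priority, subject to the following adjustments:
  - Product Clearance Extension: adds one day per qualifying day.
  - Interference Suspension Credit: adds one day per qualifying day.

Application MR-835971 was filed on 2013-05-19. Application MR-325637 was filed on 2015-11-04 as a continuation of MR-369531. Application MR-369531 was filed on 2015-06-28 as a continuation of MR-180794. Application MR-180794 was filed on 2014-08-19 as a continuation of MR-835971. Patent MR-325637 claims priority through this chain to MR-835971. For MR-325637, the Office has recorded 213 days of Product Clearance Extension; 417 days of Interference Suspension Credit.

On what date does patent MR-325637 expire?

Earliest priority filing: 19 May 2013.
Base term: 19 May 2013 + 20 years → 19 May 2033.
Product Clearance Extension: +213 days → 18 December 2033.
Interference Suspension Credit: +417 days → 8 February 2035.

2035-02-08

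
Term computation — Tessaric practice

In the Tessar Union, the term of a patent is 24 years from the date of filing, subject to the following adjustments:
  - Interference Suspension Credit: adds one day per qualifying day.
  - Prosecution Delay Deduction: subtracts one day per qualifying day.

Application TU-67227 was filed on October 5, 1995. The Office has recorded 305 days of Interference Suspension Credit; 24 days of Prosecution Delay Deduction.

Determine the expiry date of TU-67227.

2020-07-12

Base term: filing date + 24 years → 5 October 2019.
Interference Suspension Credit: +305 days → 5 August 2020.
Prosecution Delay Deduction: −24 days → 12 July 2020.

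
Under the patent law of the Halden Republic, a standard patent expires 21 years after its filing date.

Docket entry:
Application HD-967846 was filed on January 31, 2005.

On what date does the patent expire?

Filing date + 21 years → 31 January 2026.

January 31, 2026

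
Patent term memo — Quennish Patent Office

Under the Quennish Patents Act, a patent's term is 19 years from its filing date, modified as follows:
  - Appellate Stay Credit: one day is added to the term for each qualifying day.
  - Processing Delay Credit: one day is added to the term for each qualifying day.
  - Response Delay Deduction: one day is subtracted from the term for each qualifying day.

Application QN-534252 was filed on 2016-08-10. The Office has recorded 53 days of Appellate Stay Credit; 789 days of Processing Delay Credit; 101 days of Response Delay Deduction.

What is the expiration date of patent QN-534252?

Base term: filing date + 19 years → 10 August 2035.
Appellate Stay Credit: +53 days → 2 October 2035.
Processing Delay Credit: +789 days → 29 November 2037.
Response Delay Deduction: −101 days → 20 August 2037.

August 20, 2037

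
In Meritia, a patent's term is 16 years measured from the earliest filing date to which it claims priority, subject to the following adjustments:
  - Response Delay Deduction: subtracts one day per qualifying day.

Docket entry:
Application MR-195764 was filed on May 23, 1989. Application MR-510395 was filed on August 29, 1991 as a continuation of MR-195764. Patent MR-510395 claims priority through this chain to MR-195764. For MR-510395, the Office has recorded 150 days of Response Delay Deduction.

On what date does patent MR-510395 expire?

Earliest priority filing: 23 May 1989.
Base term: 23 May 1989 + 16 years → 23 May 2005.
Response Delay Deduction: −150 days → 24 December 2004.

2004-12-24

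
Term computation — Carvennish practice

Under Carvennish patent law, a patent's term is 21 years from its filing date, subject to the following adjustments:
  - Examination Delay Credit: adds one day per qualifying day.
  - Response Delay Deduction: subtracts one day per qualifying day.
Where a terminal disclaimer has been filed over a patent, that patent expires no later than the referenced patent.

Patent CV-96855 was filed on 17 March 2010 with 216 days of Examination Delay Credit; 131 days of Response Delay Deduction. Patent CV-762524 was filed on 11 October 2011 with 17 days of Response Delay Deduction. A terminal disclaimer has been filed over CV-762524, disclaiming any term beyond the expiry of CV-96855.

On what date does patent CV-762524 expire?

Natural term of CV-762524:
  Base: filing + 21 years → 11 October 2032.
  Response Delay Deduction: −17 days → 24 September 2032.
Expiry of referenced patent CV-96855:
  Base: filing + 21 years → 17 March 2031.
  Examination Delay Credit: +216 days → 19 October 2031.
  Response Delay Deduction: −131 days → 10 June 2031.
Terminal disclaimer: CV-762524 expires on the earlier of 24 September 2032 and 10 June 2031.

2031-06-10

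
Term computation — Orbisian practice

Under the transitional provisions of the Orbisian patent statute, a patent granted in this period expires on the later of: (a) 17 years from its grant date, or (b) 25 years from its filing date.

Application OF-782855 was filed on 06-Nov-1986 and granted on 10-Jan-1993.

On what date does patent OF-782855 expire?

2011-11-06

(a) grant + 17 years → 10 January 2010.
(b) filing + 25 years → 6 November 2011.
Later of the two: 6 November 2011.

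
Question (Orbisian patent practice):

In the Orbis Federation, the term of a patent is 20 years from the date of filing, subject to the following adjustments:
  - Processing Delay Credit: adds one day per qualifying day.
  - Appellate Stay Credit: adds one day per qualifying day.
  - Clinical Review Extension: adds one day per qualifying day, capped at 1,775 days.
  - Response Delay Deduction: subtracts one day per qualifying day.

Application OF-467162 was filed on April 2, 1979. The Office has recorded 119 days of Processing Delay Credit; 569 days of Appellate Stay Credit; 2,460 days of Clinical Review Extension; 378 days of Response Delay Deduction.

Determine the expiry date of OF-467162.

Base term: filing date + 20 years → 2 April 1999.
Processing Delay Credit: +119 days → 30 July 1999.
Appellate Stay Credit: +569 days → 18 February 2001.
Clinical Review Extension: 2460 days claimed exceeds the 1775-day cap, so +1775 days → 29 December 2005.
Response Delay Deduction: −378 days → 16 December 2004.

2004-12-16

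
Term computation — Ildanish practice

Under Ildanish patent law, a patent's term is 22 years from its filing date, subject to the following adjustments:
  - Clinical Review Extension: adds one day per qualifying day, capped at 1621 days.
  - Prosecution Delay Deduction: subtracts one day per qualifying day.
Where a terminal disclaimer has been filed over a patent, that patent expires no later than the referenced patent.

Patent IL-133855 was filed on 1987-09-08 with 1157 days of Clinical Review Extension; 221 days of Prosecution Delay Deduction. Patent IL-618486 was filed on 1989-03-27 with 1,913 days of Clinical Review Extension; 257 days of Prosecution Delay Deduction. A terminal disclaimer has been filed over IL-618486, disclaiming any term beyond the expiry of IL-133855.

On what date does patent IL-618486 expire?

Natural term of IL-618486:
  Base: filing + 22 years → 27 March 2011.
  Clinical Review Extension: 1913 days claimed exceeds the 1621-day cap, so +1621 days → 3 September 2015.
  Prosecution Delay Deduction: −257 days → 20 December 2014.
Expiry of referenced patent IL-133855:
  Base: filing + 22 years → 8 September 2009.
  Clinical Review Extension: 1157 days (within the 1621-day cap) → +1157 days → 8 November 2012.
  Prosecution Delay Deduction: −221 days → 1 April 2012.
Terminal disclaimer: IL-618486 expires on the earlier of 20 December 2014 and 1 April 2012.

April 1, 2012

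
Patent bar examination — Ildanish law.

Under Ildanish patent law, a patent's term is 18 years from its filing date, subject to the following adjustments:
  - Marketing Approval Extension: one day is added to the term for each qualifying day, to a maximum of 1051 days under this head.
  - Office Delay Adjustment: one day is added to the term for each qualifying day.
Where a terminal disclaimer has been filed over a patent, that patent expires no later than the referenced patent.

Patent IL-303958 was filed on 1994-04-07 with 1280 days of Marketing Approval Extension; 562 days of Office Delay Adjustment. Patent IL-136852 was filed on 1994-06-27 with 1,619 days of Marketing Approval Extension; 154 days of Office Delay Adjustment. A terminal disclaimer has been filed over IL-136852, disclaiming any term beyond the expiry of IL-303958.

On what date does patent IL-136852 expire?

Natural term of IL-136852:
  Base: filing + 18 years → 27 June 2012.
  Marketing Approval Extension: 1619 days claimed exceeds the 1051-day cap, so +1051 days → 14 May 2015.
  Office Delay Adjustment: +154 days → 15 October 2015.
Expiry of referenced patent IL-303958:
  Base: filing + 18 years → 7 April 2012.
  Marketing Approval Extension: 1280 days claimed exceeds the 1051-day cap, so +1051 days → 22 February 2015.
  Office Delay Adjustment: +562 days → 6 September 2016.
Terminal disclaimer: IL-136852 expires on the earlier of 15 October 2015 and 6 September 2016.

2015-10-15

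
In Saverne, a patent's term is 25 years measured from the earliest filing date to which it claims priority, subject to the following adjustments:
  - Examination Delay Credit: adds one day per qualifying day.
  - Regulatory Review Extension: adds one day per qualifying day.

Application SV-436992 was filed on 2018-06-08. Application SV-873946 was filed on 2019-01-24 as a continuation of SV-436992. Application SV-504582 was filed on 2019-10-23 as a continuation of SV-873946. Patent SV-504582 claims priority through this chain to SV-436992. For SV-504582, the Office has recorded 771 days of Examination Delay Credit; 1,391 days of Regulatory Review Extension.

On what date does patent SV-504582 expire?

Earliest priority filing: 8 June 2018.
Base term: 8 June 2018 + 25 years → 8 June 2043.
Examination Delay Credit: +771 days → 18 July 2045.
Regulatory Review Extension: +1391 days → 9 May 2049.

May 9, 2049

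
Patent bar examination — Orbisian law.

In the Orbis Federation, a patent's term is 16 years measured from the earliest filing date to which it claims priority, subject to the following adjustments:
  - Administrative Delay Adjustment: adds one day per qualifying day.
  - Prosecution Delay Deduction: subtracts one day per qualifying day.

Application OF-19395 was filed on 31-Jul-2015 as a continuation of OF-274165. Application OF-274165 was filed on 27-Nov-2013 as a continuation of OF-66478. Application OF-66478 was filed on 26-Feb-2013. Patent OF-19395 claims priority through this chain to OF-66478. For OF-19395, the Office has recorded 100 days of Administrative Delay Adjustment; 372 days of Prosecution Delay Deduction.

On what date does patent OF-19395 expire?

Earliest priority filing: 26 February 2013.
Base term: 26 February 2013 + 16 years → 26 February 2029.
Administrative Delay Adjustment: +100 days → 6 June 2029.
Prosecution Delay Deduction: −372 days → 30 May 2028.

May 30, 2028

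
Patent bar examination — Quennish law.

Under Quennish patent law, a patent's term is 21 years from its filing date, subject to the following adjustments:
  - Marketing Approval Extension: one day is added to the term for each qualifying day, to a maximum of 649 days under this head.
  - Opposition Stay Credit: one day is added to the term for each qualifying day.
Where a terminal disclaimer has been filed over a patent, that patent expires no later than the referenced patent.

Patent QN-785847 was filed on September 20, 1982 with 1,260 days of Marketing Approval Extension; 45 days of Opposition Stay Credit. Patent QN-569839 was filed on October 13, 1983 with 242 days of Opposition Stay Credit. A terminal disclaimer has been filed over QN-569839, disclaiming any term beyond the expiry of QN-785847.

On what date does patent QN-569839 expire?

June 12, 2005

Natural term of QN-569839:
  Base: filing + 21 years → 13 October 2004.
  Opposition Stay Credit: +242 days → 12 June 2005.
Expiry of referenced patent QN-785847:
  Base: filing + 21 years → 20 September 2003.
  Marketing Approval Extension: 1260 days claimed exceeds the 649-day cap, so +649 days → 30 June 2005.
  Opposition Stay Credit: +45 days → 14 August 2005.
Terminal disclaimer: QN-569839 expires on the earlier of 12 June 2005 and 14 August 2005.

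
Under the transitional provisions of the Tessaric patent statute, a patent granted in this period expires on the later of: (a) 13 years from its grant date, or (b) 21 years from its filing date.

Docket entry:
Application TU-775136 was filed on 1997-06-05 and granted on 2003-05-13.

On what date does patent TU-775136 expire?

2018-06-05

(a) grant + 13 years → 13 May 2016.
(b) filing + 21 years → 5 June 2018.
Later of the two: 5 June 2018.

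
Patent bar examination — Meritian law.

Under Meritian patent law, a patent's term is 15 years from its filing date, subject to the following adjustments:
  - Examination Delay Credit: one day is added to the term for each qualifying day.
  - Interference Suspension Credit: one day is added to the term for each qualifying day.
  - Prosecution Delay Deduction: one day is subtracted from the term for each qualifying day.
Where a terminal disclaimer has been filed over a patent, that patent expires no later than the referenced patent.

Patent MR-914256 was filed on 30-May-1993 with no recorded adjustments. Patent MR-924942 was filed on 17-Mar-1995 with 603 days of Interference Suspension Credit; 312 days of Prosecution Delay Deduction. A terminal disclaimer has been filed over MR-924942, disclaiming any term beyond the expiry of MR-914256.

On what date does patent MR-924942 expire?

May 30, 2008

Natural term of MR-924942:
  Base: filing + 15 years → 17 March 2010.
  Interference Suspension Credit: +603 days → 10 November 2011.
  Prosecution Delay Deduction: −312 days → 2 January 2011.
Expiry of referenced patent MR-914256:
  Base: filing + 15 years → 30 May 2008.
Terminal disclaimer: MR-924942 expires on the earlier of 2 January 2011 and 30 May 2008.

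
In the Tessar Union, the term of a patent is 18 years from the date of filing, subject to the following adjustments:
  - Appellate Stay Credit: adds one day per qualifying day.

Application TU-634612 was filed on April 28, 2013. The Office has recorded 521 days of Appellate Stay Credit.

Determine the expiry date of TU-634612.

2032-09-30

Base term: filing date + 18 years → 28 April 2031.
Appellate Stay Credit: +521 days → 30 September 2032.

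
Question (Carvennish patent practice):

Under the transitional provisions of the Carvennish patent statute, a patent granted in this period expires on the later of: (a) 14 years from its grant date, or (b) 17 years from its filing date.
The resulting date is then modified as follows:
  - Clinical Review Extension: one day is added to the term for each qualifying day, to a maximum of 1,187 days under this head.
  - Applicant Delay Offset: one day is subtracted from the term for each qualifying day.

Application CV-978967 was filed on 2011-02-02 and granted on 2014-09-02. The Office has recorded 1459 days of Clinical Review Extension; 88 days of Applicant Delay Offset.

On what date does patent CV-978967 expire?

2031-09-06

(a) grant + 14 years → 2 September 2028.
(b) filing + 17 years → 2 February 2028.
Later of the two: 2 September 2028.
Clinical Review Extension: 1459 days claimed exceeds the 1187-day cap, so +1187 days → 3 December 2031.
Applicant Delay Offset: −88 days → 6 September 2031.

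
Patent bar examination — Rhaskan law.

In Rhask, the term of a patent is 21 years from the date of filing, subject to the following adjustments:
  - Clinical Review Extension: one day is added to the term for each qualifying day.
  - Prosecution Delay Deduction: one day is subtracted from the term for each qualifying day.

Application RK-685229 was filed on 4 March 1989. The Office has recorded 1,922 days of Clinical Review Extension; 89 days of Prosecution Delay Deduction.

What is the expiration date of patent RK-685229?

2015-03-11

Base term: filing date + 21 years → 4 March 2010.
Clinical Review Extension: +1922 days → 8 June 2015.
Prosecution Delay Deduction: −89 days → 11 March 2015.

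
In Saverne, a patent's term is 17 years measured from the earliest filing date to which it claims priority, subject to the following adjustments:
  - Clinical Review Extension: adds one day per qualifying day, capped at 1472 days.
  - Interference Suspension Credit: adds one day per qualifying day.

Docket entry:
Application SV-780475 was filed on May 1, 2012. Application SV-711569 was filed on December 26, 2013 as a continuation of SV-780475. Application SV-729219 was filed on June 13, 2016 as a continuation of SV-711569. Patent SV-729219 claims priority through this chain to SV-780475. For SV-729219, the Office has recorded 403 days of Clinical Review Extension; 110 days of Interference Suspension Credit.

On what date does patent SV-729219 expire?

Earliest priority filing: 1 May 2012.
Base term: 1 May 2012 + 17 years → 1 May 2029.
Clinical Review Extension: 403 days (within the 1472-day cap) → +403 days → 8 June 2030.
Interference Suspension Credit: +110 days → 26 September 2030.

September 26, 2030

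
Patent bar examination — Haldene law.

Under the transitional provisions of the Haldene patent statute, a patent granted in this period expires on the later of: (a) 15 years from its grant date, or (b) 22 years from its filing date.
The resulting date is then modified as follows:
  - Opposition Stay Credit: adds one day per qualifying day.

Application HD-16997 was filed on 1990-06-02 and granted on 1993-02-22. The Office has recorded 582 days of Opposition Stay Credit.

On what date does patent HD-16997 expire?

(a) grant + 15 years → 22 February 2008.
(b) filing + 22 years → 2 June 2012.
Later of the two: 2 June 2012.
Opposition Stay Credit: +582 days → 5 January 2014.

2014-01-05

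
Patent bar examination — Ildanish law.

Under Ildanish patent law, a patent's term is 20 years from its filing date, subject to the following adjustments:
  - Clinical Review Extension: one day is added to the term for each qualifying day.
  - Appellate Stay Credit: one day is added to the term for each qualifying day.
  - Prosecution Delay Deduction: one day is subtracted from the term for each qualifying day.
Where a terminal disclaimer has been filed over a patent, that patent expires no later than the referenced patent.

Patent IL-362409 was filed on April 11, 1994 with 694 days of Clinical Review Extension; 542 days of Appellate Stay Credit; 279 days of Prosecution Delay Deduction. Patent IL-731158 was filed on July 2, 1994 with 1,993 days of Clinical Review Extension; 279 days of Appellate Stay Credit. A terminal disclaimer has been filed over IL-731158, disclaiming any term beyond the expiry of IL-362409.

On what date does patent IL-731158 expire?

Natural term of IL-731158:
  Base: filing + 20 years → 2 July 2014.
  Clinical Review Extension: +1993 days → 16 December 2019.
  Appellate Stay Credit: +279 days → 20 September 2020.
Expiry of referenced patent IL-362409:
  Base: filing + 20 years → 11 April 2014.
  Clinical Review Extension: +694 days → 5 March 2016.
  Appellate Stay Credit: +542 days → 29 August 2017.
  Prosecution Delay Deduction: −279 days → 23 November 2016.
Terminal disclaimer: IL-731158 expires on the earlier of 20 September 2020 and 23 November 2016.

2016-11-23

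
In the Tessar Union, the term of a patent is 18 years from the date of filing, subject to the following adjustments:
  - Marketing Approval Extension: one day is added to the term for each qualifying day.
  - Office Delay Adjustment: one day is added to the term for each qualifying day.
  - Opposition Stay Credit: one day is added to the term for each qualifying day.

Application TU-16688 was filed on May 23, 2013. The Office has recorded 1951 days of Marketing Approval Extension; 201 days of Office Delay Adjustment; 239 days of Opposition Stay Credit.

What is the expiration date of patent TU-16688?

2037-12-08

Base term: filing date + 18 years → 23 May 2031.
Marketing Approval Extension: +1951 days → 24 September 2036.
Office Delay Adjustment: +201 days → 13 April 2037.
Opposition Stay Credit: +239 days → 8 December 2037.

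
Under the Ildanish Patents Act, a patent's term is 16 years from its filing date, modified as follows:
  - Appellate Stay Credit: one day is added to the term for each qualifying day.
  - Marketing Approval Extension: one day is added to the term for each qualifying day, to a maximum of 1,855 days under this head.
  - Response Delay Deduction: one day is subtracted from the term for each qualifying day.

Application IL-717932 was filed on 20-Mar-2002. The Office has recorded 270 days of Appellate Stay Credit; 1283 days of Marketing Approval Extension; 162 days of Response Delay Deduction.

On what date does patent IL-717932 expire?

2022-01-09

Base term: filing date + 16 years → 20 March 2018.
Appellate Stay Credit: +270 days → 15 December 2018.
Marketing Approval Extension: 1283 days (within the 1855-day cap) → +1283 days → 20 June 2022.
Response Delay Deduction: −162 days → 9 January 2022.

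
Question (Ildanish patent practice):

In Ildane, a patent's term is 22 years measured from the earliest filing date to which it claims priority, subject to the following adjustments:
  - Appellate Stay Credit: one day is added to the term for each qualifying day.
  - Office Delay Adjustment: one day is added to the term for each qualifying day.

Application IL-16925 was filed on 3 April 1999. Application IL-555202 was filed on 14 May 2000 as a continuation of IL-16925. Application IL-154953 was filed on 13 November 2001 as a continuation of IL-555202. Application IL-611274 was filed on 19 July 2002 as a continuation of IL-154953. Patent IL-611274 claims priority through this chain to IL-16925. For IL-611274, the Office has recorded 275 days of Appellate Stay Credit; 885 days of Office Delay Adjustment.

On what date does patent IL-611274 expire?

2024-06-06

Earliest priority filing: 3 April 1999.
Base term: 3 April 1999 + 22 years → 3 April 2021.
Appellate Stay Credit: +275 days → 3 January 2022.
Office Delay Adjustment: +885 days → 6 June 2024.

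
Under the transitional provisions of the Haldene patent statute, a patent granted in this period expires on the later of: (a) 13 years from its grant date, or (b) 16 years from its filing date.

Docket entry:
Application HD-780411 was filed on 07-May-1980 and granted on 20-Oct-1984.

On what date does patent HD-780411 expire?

October 20, 1997

(a) grant + 13 years → 20 October 1997.
(b) filing + 16 years → 7 May 1996.
Later of the two: 20 October 1997.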